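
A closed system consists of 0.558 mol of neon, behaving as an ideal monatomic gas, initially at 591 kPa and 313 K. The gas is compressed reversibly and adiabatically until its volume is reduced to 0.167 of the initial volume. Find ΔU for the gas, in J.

5000 J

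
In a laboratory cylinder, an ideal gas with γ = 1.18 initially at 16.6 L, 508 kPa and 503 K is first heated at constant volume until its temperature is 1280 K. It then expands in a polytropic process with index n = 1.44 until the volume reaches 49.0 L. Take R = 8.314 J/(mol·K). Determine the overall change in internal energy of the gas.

27200 J

n = P₁V₁/(RT₁) = 508×16.6/(8.314×503) = 2.02 mol.
Step 1 — Isochoric: V stays 16.6 L; P/T = const ⇒ T₂ = 1280 K, P₂ = 1290 kPa.
W = 0 (no volume change).
ΔU = nCvΔT = 2.02×46.2×(1280−503) = 72400 J.
Q = ΔU = 72400 J.
State after step 1: P = 1290 kPa, V = 16.6 L, T = 1280 K.
Step 2 — Polytropic n=1.44: T₂ = T₁(V₁/V₂)^(n−1) = 1280×(0.339)^0.44 = 795 K; P₂ = P₁(V₁/V₂)^n = 272 kPa.
W = (P₁V₁−P₂V₂)/(n−1) = (1290×16.6−272×49.0)/0.44 = 18500 J.
ΔU = nCvΔT = 2.02×46.2×(795−1280) = -45200 J.
Q = ΔU + W = -26700 J.
Net over both steps: W = 18500 J, Q = 45700 J, ΔU = 27200 J.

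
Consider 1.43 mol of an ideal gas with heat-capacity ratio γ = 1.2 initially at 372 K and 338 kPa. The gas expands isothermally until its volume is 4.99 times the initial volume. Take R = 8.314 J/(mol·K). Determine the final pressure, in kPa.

V₁ = nRT₁/P₁ = 1.43×8.314×372/338 = 13.1 L.
Isothermal: T stays 372 K; PV = const ⇒ V₂ = 65.3 L, P₂ = 67.7 kPa.

67.7 kPa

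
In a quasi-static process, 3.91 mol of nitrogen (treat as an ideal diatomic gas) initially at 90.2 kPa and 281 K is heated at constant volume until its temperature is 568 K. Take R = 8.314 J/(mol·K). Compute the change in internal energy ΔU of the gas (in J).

V₁ = nRT₁/P₁ = 3.91×8.314×281/90.2 = 101 L.
Isochoric: V stays 101 L; P/T = const ⇒ T₂ = 568 K, P₂ = 182 kPa.
For an ideal gas ΔU = nCvΔT with Cv = (5/2)R = 20.8 J/(mol·K).
ΔU = 3.91×20.8×(568−281) = 23300 J.

23300 J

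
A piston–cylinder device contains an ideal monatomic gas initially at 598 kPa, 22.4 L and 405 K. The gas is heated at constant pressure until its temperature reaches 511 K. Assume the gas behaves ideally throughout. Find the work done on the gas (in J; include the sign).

n = P₁V₁/(RT₁) = 598×22.4/(8.314×405) = 3.98 mol.
Isobaric: P stays 598 kPa; V/T = const ⇒ T₂ = 511 K, V₂ = 28.3 L.
W = PΔV = 598×(28.3−22.4) kPa·L = 3510 J.
Work done on the gas = −W_by = -3510 J.

-3510 J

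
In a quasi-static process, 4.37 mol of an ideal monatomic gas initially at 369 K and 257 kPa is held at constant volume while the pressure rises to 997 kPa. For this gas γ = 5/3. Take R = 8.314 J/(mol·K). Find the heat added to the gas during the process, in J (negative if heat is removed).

V₁ = nRT₁/P₁ = 4.37×8.314×369/257 = 52.2 L.
Isochoric: V stays 52.2 L; P/T = const ⇒ T₂ = 1430 K, P₂ = 997 kPa.
W = 0 (no volume change).
ΔU = nCvΔT = 4.37×12.5×(1430−369) = 57900 J.
Q = ΔU = 57900 J.

57900 J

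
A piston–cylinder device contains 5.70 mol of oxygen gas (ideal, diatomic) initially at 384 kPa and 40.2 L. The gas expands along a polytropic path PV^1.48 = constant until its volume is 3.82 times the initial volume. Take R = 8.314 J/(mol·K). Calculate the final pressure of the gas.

T₁ = P₁V₁/(nR) = 384×40.2/(5.70×8.314) = 326 K.
Polytropic n=1.48: T₂ = T₁(V₁/V₂)^(n−1) = 326×(0.262)^0.48 = 171 K; P₂ = P₁(V₁/V₂)^n = 52.8 kPa.

52.8 kPa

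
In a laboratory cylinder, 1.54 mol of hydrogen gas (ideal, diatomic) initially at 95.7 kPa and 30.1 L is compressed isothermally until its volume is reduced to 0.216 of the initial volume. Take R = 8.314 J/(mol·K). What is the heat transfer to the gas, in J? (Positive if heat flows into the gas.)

T₁ = P₁V₁/(nR) = 95.7×30.1/(1.54×8.314) = 225 K.
Isothermal: T stays 225 K; PV = const ⇒ V₂ = 6.50 L, P₂ = 443 kPa.
ΔU = 0 (ideal gas, T constant).
W = nRT ln(V₂/V₁) = 1.54×8.314×225×ln(0.216) = -4410 J.
Q = ΔU + W = -4410 J.

-4410 J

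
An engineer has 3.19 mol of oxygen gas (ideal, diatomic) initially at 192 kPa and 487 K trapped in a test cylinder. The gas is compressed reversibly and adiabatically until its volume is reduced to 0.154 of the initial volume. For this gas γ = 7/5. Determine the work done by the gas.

V₁ = nRT₁/P₁ = 3.19×8.314×487/192 = 67.3 L.
Adiabatic: TV^(γ−1) = const ⇒ T₂ = 487×(6.49)^0.400 = 1030 K; PV^γ = const ⇒ P₂ = 2630 kPa.
ΔU = nCvΔT = 3.19×20.8×(1030−487) = 36000 J.
Q = 0 for an adiabatic process, so W = −ΔU = -36000 J.

-36000 J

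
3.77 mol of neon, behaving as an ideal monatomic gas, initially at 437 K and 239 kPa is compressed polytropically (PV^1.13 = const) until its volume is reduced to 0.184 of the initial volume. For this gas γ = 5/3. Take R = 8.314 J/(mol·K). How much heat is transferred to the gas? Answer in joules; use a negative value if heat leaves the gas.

V₁ = nRT₁/P₁ = 3.77×8.314×437/239 = 57.3 L.
Polytropic n=1.13: T₂ = T₁(V₁/V₂)^(n−1) = 437×(5.43)^0.13 = 545 K; P₂ = P₁(V₁/V₂)^n = 1620 kPa.
W = (P₁V₁−P₂V₂)/(n−1) = (239×57.3−1620×10.5)/0.13 = -25900 J.
ΔU = nCvΔT = 3.77×12.5×(545−437) = 5060 J.
Q = ΔU + W = -20900 J.

-20900 J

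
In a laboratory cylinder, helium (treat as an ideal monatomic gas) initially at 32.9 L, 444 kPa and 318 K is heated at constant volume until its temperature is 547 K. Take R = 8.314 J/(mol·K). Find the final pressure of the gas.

Isochoric: V stays 32.9 L; P/T = const ⇒ T₂ = 547 K, P₂ = 764 kPa.

764 kPa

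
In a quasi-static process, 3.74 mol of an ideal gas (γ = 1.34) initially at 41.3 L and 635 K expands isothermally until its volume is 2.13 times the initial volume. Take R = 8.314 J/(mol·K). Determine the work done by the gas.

14900 J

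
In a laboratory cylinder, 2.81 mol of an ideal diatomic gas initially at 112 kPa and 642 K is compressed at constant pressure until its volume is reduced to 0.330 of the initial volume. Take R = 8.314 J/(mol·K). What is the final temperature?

212 K

V₁ = nRT₁/P₁ = 2.81×8.314×642/112 = 134 L.
Isobaric: P stays 112 kPa; V/T = const ⇒ T₂ = 212 K, V₂ = 44.2 L.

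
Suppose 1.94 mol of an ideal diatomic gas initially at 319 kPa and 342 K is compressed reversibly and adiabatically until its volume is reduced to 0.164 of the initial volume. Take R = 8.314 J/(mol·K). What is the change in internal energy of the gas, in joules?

14600 J

V₁ = nRT₁/P₁ = 1.94×8.314×342/319 = 17.3 L.
Adiabatic: TV^(γ−1) = const ⇒ T₂ = 342×(6.10)^0.400 = 705 K; PV^γ = const ⇒ P₂ = 4010 kPa.
For an ideal gas ΔU = nCvΔT with Cv = (5/2)R = 20.8 J/(mol·K).
ΔU = 1.94×20.8×(705−342) = 14600 J.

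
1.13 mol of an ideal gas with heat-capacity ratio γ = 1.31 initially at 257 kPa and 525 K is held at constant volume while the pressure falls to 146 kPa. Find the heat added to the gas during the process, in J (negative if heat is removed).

-6870 J

V₁ = nRT₁/P₁ = 1.13×8.314×525/257 = 19.2 L.
Isochoric: V stays 19.2 L; P/T = const ⇒ T₂ = 298 K, P₂ = 146 kPa.
W = 0 (no volume change).
ΔU = nCvΔT = 1.13×26.8×(298−525) = -6870 J.
Q = ΔU = -6870 J.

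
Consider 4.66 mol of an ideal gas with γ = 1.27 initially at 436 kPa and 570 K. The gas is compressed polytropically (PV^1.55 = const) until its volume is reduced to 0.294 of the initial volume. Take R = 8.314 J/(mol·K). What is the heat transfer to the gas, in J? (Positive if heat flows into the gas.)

V₁ = nRT₁/P₁ = 4.66×8.314×570/436 = 50.7 L.
Polytropic n=1.55: T₂ = T₁(V₁/V₂)^(n−1) = 570×(3.40)^0.55 = 1120 K; P₂ = P₁(V₁/V₂)^n = 2910 kPa.
W = (P₁V₁−P₂V₂)/(n−1) = (436×50.7−2910×14.9)/0.55 = -38600 J.
ΔU = nCvΔT = 4.66×30.8×(1120−570) = 78600 J.
Q = ΔU + W = 40000 J.

40000 J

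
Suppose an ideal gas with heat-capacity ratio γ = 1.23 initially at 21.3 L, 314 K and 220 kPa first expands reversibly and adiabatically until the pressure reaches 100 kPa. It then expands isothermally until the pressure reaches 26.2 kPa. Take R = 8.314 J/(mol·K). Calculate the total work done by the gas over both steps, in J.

8210 J

n = P₁V₁/(RT₁) = 220×21.3/(8.314×314) = 1.79 mol.
Step 1 — Adiabatic: T₂/T₁ = (P₂/P₁)^((γ−1)/γ) ⇒ T₂ = 314×(0.455)^0.187 = 271 K; V₂ = 40.4 L.
ΔU = nCvΔT = 1.79×36.1×(271−314) = -2790 J.
Q = 0 for an adiabatic process, so W = −ΔU = 2790 J.
State after step 1: P = 100 kPa, V = 40.4 L, T = 271 K.
Step 2 — Isothermal: T stays 271 K; PV = const ⇒ V₂ = 154 L, P₂ = 26.2 kPa.
ΔU = 0 (ideal gas, T constant).
W = nRT ln(V₂/V₁) = 1.79×8.314×271×ln(3.82) = 5420 J.
Q = ΔU + W = 5420 J.
Net over both steps: W = 8210 J, Q = 5420 J, ΔU = -2790 J.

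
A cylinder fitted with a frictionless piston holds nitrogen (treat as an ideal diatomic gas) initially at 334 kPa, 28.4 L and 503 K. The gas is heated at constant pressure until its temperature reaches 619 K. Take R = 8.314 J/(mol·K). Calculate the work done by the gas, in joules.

n = P₁V₁/(RT₁) = 334×28.4/(8.314×503) = 2.27 mol.
Isobaric: P stays 334 kPa; V/T = const ⇒ T₂ = 619 K, V₂ = 34.9 L.
W = PΔV = 334×(34.9−28.4) kPa·L = 2190 J.

2190 J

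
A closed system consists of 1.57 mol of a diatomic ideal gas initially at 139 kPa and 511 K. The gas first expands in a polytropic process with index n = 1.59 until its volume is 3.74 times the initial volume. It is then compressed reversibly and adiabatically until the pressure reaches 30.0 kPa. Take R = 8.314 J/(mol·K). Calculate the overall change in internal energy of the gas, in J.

-7680 J

V₁ = nRT₁/P₁ = 1.57×8.314×511/139 = 48.0 L.
Step 1 — Polytropic n=1.59: T₂ = T₁(V₁/V₂)^(n−1) = 511×(0.267)^0.59 = 235 K; P₂ = P₁(V₁/V₂)^n = 17.1 kPa.
W = (P₁V₁−P₂V₂)/(n−1) = (139×48.0−17.1×179)/0.59 = 6110 J.
ΔU = nCvΔT = 1.57×20.8×(235−511) = -9020 J.
Q = ΔU + W = -2900 J.
State after step 1: P = 17.1 kPa, V = 179 L, T = 235 K.
Step 2 — Adiabatic: T₂/T₁ = (P₂/P₁)^((γ−1)/γ) ⇒ T₂ = 235×(1.76)^0.286 = 276 K; V₂ = 120 L.
ΔU = nCvΔT = 1.57×20.8×(276−235) = 1340 J.
Q = 0 for an adiabatic process, so W = −ΔU = -1340 J.
Net over both steps: W = 4770 J, Q = -2900 J, ΔU = -7680 J.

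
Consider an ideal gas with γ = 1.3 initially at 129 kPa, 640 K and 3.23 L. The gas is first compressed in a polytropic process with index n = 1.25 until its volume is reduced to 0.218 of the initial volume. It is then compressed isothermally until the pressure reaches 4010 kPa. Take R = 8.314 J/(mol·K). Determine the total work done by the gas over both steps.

-1710 J

n = P₁V₁/(RT₁) = 129×3.23/(8.314×640) = 0.0783 mol.
Step 1 — Polytropic n=1.25: T₂ = T₁(V₁/V₂)^(n−1) = 640×(4.59)^0.25 = 937 K; P₂ = P₁(V₁/V₂)^n = 866 kPa.
W = (P₁V₁−P₂V₂)/(n−1) = (129×3.23−866×0.704)/0.25 = -772 J.
ΔU = nCvΔT = 0.0783×27.7×(937−640) = 644 J.
Q = ΔU + W = -129 J.
State after step 1: P = 866 kPa, V = 0.704 L, T = 937 K.
Step 2 — Isothermal: T stays 937 K; PV = const ⇒ V₂ = 0.152 L, P₂ = 4010 kPa.
ΔU = 0 (ideal gas, T constant).
W = nRT ln(V₂/V₁) = 0.0783×8.314×937×ln(0.216) = -935 J.
Q = ΔU + W = -935 J.
Net over both steps: W = -1710 J, Q = -1060 J, ΔU = 644 J.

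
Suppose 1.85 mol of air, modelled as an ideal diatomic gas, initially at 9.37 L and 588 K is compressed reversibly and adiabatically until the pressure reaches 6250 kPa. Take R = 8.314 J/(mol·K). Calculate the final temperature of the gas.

1000 K

P₁ = nRT₁/V₁ = 1.85×8.314×588/9.37 = 965 kPa.
Adiabatic: T₂/T₁ = (P₂/P₁)^((γ−1)/γ) ⇒ T₂ = 588×(6.48)^0.286 = 1000 K; V₂ = 2.47 L.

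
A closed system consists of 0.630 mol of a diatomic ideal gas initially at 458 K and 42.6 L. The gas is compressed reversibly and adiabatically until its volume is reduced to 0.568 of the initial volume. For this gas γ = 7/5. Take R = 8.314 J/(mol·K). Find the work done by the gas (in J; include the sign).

-1520 J

P₁ = nRT₁/V₁ = 0.630×8.314×458/42.6 = 56.3 kPa.
Adiabatic: TV^(γ−1) = const ⇒ T₂ = 458×(1.76)^0.400 = 574 K; PV^γ = const ⇒ P₂ = 124 kPa.
ΔU = nCvΔT = 0.630×20.8×(574−458) = 1520 J.
Q = 0 for an adiabatic process, so W = −ΔU = -1520 J.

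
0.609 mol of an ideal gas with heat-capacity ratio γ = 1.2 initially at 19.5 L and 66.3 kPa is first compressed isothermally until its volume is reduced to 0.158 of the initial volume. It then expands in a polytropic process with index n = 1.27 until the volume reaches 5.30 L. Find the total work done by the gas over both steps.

-1730 J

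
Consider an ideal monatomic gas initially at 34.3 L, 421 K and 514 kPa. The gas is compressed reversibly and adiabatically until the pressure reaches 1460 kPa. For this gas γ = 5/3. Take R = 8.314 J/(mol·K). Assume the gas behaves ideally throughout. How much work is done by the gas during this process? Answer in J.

n = P₁V₁/(RT₁) = 514×34.3/(8.314×421) = 5.04 mol.
Adiabatic: T₂/T₁ = (P₂/P₁)^((γ−1)/γ) ⇒ T₂ = 421×(2.84)^0.400 = 639 K; V₂ = 18.3 L.
ΔU = nCvΔT = 5.04×12.5×(639−421) = 13700 J.
Q = 0 for an adiabatic process, so W = −ΔU = -13700 J.

-13700 J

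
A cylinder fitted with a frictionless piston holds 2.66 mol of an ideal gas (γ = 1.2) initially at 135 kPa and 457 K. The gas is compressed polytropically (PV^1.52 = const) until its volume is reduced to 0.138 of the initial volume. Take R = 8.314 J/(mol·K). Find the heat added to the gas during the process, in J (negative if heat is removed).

V₁ = nRT₁/P₁ = 2.66×8.314×457/135 = 74.9 L.
Polytropic n=1.52: T₂ = T₁(V₁/V₂)^(n−1) = 457×(7.25)^0.52 = 1280 K; P₂ = P₁(V₁/V₂)^n = 2740 kPa.
W = (P₁V₁−P₂V₂)/(n−1) = (135×74.9−2740×10.3)/0.52 = -35000 J.
ΔU = nCvΔT = 2.66×41.6×(1280−457) = 91000 J.
Q = ΔU + W = 56000 J.

56000 J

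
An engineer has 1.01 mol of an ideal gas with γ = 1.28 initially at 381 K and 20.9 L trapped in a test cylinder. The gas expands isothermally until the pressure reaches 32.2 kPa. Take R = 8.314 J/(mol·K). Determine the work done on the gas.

-4990 J

P₁ = nRT₁/V₁ = 1.01×8.314×381/20.9 = 153 kPa.
Isothermal: T stays 381 K; PV = const ⇒ V₂ = 99.4 L, P₂ = 32.2 kPa.
W = nRT ln(V₂/V₁) = 1.01×8.314×381×ln(4.75) = 4990 J.
Work done on the gas = −W_by = -4990 J.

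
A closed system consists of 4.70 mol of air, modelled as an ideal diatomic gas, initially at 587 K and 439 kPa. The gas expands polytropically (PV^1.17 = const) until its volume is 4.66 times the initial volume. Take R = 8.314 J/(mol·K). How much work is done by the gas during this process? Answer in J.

31100 J

V₁ = nRT₁/P₁ = 4.70×8.314×587/439 = 52.2 L.
Polytropic n=1.17: T₂ = T₁(V₁/V₂)^(n−1) = 587×(0.215)^0.17 = 452 K; P₂ = P₁(V₁/V₂)^n = 72.5 kPa.
W = (P₁V₁−P₂V₂)/(n−1) = (439×52.2−72.5×243)/0.17 = 31100 J.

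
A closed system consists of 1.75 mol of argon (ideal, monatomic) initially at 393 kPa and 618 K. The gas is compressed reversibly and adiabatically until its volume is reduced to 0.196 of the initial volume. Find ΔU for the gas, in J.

26500 J

V₁ = nRT₁/P₁ = 1.75×8.314×618/393 = 22.9 L.
Adiabatic: TV^(γ−1) = const ⇒ T₂ = 618×(5.10)^0.667 = 1830 K; PV^γ = const ⇒ P₂ = 5940 kPa.
For an ideal gas ΔU = nCvΔT with Cv = (3/2)R = 12.5 J/(mol·K).
ΔU = 1.75×12.5×(1830−618) = 26500 J.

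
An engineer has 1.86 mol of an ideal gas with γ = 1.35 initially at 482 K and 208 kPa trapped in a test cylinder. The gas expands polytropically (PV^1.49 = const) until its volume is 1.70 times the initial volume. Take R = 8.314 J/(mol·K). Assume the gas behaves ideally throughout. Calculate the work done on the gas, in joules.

-3480 J

V₁ = nRT₁/P₁ = 1.86×8.314×482/208 = 35.8 L.
Polytropic n=1.49: T₂ = T₁(V₁/V₂)^(n−1) = 482×(0.588)^0.49 = 372 K; P₂ = P₁(V₁/V₂)^n = 94.3 kPa.
W = (P₁V₁−P₂V₂)/(n−1) = (208×35.8−94.3×60.9)/0.49 = 3480 J.
Work done on the gas = −W_by = -3480 J.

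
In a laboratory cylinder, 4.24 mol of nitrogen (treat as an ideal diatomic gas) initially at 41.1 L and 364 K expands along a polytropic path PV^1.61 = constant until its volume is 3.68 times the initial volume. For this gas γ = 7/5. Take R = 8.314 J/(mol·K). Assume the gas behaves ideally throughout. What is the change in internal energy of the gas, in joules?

P₁ = nRT₁/V₁ = 4.24×8.314×364/41.1 = 312 kPa.
Polytropic n=1.61: T₂ = T₁(V₁/V₂)^(n−1) = 364×(0.272)^0.61 = 164 K; P₂ = P₁(V₁/V₂)^n = 38.3 kPa.
For an ideal gas ΔU = nCvΔT with Cv = (5/2)R = 20.8 J/(mol·K).
ΔU = 4.24×20.8×(164−364) = -17600 J.

-17600 J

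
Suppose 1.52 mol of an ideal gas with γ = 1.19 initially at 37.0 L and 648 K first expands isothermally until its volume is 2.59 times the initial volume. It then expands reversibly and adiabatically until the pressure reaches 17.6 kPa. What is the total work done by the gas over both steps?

17400 J

P₁ = nRT₁/V₁ = 1.52×8.314×648/37.0 = 221 kPa.
Step 1 — Isothermal: T stays 648 K; PV = const ⇒ V₂ = 95.8 L, P₂ = 85.5 kPa.
ΔU = 0 (ideal gas, T constant).
W = nRT ln(V₂/V₁) = 1.52×8.314×648×ln(2.59) = 7790 J.
Q = ΔU + W = 7790 J.
State after step 1: P = 85.5 kPa, V = 95.8 L, T = 648 K.
Step 2 — Adiabatic: T₂/T₁ = (P₂/P₁)^((γ−1)/γ) ⇒ T₂ = 648×(0.206)^0.160 = 504 K; V₂ = 362 L.
ΔU = nCvΔT = 1.52×43.8×(504−648) = -9610 J.
Q = 0 for an adiabatic process, so W = −ΔU = 9610 J.
Net over both steps: W = 17400 J, Q = 7790 J, ΔU = -9610 J.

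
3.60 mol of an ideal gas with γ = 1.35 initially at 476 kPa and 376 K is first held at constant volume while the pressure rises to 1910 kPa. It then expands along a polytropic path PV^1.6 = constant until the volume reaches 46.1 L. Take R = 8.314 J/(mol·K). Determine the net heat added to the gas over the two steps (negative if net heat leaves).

V₁ = nRT₁/P₁ = 3.60×8.314×376/476 = 23.6 L.
Step 1 — Isochoric: V stays 23.6 L; P/T = const ⇒ T₂ = 1510 K, P₂ = 1910 kPa.
W = 0 (no volume change).
ΔU = nCvΔT = 3.60×23.8×(1510−376) = 96900 J.
Q = ΔU = 96900 J.
State after step 1: P = 1910 kPa, V = 23.6 L, T = 1510 K.
Step 2 — Polytropic n=1.6: T₂ = T₁(V₁/V₂)^(n−1) = 1510×(0.513)^0.60 = 1010 K; P₂ = P₁(V₁/V₂)^n = 656 kPa.
W = (P₁V₁−P₂V₂)/(n−1) = (1910×23.6−656×46.1)/0.60 = 24800 J.
ΔU = nCvΔT = 3.60×23.8×(1010−1510) = -42600 J.
Q = ΔU + W = -17700 J.
Net over both steps: W = 24800 J, Q = 79100 J, ΔU = 54300 J.

79100 J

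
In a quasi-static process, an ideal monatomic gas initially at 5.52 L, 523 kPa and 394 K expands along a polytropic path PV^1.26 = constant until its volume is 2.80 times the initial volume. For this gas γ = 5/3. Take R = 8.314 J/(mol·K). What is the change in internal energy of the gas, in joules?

-1020 J

n = P₁V₁/(RT₁) = 523×5.52/(8.314×394) = 0.881 mol.
Polytropic n=1.26: T₂ = T₁(V₁/V₂)^(n−1) = 394×(0.357)^0.26 = 301 K; P₂ = P₁(V₁/V₂)^n = 143 kPa.
For an ideal gas ΔU = nCvΔT with Cv = (3/2)R = 12.5 J/(mol·K).
ΔU = 0.881×12.5×(301−394) = -1020 J.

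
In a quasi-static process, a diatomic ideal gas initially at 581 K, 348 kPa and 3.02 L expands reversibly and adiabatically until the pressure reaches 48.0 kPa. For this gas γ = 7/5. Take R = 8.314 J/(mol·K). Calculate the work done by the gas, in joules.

n = P₁V₁/(RT₁) = 348×3.02/(8.314×581) = 0.218 mol.
Adiabatic: T₂/T₁ = (P₂/P₁)^((γ−1)/γ) ⇒ T₂ = 581×(0.138)^0.286 = 330 K; V₂ = 12.4 L.
ΔU = nCvΔT = 0.218×20.8×(330−581) = -1140 J.
Q = 0 for an adiabatic process, so W = −ΔU = 1140 J.

1140 J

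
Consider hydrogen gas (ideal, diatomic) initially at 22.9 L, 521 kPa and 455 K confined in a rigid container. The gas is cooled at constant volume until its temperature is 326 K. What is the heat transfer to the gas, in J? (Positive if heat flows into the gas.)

-8460 J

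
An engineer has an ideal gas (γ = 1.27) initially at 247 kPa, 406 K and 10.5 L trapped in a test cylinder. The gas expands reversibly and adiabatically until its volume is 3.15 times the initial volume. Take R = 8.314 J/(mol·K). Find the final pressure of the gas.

57.5 kPa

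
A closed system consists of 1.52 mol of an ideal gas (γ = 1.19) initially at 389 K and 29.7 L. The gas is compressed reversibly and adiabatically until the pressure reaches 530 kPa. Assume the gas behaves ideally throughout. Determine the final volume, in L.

P₁ = nRT₁/V₁ = 1.52×8.314×389/29.7 = 166 kPa.
Adiabatic: T₂/T₁ = (P₂/P₁)^((γ−1)/γ) ⇒ T₂ = 389×(3.20)^0.160 = 468 K; V₂ = 11.2 L.

11.2 L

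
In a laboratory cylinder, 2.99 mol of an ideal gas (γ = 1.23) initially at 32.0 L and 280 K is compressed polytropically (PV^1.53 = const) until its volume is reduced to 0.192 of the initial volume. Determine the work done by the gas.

-18400 J

P₁ = nRT₁/V₁ = 2.99×8.314×280/32.0 = 218 kPa.
Polytropic n=1.53: T₂ = T₁(V₁/V₂)^(n−1) = 280×(5.21)^0.53 = 671 K; P₂ = P₁(V₁/V₂)^n = 2720 kPa.
W = (P₁V₁−P₂V₂)/(n−1) = (218×32.0−2720×6.14)/0.53 = -18400 J.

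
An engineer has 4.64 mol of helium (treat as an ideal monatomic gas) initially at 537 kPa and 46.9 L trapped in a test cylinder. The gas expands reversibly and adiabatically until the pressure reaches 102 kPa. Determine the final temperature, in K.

T₁ = P₁V₁/(nR) = 537×46.9/(4.64×8.314) = 653 K.
Adiabatic: T₂/T₁ = (P₂/P₁)^((γ−1)/γ) ⇒ T₂ = 653×(0.190)^0.400 = 336 K; V₂ = 127 L.

336 K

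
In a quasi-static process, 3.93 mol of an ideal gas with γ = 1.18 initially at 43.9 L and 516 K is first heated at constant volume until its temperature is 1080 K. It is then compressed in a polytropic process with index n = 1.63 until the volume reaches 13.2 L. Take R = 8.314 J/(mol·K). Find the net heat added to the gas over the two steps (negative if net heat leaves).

261000 J

P₁ = nRT₁/V₁ = 3.93×8.314×516/43.9 = 384 kPa.
Step 1 — Isochoric: V stays 43.9 L; P/T = const ⇒ T₂ = 1080 K, P₂ = 804 kPa.
W = 0 (no volume change).
ΔU = nCvΔT = 3.93×46.2×(1080−516) = 102000 J.
Q = ΔU = 102000 J.
State after step 1: P = 804 kPa, V = 43.9 L, T = 1080 K.
Step 2 — Polytropic n=1.63: T₂ = T₁(V₁/V₂)^(n−1) = 1080×(3.33)^0.63 = 2300 K; P₂ = P₁(V₁/V₂)^n = 5700 kPa.
W = (P₁V₁−P₂V₂)/(n−1) = (804×43.9−5700×13.2)/0.63 = -63400 J.
ΔU = nCvΔT = 3.93×46.2×(2300−1080) = 222000 J.
Q = ΔU + W = 159000 J.
Net over both steps: W = -63400 J, Q = 261000 J, ΔU = 324000 J.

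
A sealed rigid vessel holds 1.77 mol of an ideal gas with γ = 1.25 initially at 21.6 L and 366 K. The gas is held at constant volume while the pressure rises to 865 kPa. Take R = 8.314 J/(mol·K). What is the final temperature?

P₁ = nRT₁/V₁ = 1.77×8.314×366/21.6 = 249 kPa.
Isochoric: V stays 21.6 L; P/T = const ⇒ T₂ = 1270 K, P₂ = 865 kPa.

1270 K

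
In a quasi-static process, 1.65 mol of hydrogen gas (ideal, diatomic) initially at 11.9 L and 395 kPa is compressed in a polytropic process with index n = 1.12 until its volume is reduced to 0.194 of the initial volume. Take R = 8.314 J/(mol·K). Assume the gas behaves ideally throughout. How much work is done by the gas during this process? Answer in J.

-8520 J

T₁ = P₁V₁/(nR) = 395×11.9/(1.65×8.314) = 343 K.
Polytropic n=1.12: T₂ = T₁(V₁/V₂)^(n−1) = 343×(5.15)^0.12 = 417 K; P₂ = P₁(V₁/V₂)^n = 2480 kPa.
W = (P₁V₁−P₂V₂)/(n−1) = (395×11.9−2480×2.31)/0.12 = -8520 J.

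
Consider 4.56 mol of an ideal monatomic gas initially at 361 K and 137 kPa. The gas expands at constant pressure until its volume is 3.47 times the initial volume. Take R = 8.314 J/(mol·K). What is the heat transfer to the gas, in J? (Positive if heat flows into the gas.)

84500 J

V₁ = nRT₁/P₁ = 4.56×8.314×361/137 = 99.9 L.
Isobaric: P stays 137 kPa; V/T = const ⇒ T₂ = 1250 K, V₂ = 347 L.
W = PΔV = 137×(347−99.9) kPa·L = 33800 J.
ΔU = nCvΔT = 4.56×12.5×(1250−361) = 50700 J.
Q = ΔU + W = nCpΔT = 84500 J.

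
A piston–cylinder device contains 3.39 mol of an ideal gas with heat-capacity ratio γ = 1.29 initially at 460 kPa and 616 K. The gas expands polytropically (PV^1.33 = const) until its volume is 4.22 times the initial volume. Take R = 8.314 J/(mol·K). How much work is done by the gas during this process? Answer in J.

19900 J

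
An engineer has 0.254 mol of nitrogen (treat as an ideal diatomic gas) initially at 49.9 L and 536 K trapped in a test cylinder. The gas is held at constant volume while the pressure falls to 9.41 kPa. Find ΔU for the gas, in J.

-1660 J

P₁ = nRT₁/V₁ = 0.254×8.314×536/49.9 = 22.7 kPa.
Isochoric: V stays 49.9 L; P/T = const ⇒ T₂ = 222 K, P₂ = 9.41 kPa.
For an ideal gas ΔU = nCvΔT with Cv = (5/2)R = 20.8 J/(mol·K).
ΔU = 0.254×20.8×(222−536) = -1660 J.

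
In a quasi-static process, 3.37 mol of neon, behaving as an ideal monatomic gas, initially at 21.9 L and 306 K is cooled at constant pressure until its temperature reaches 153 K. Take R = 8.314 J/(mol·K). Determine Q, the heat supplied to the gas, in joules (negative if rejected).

-10700 J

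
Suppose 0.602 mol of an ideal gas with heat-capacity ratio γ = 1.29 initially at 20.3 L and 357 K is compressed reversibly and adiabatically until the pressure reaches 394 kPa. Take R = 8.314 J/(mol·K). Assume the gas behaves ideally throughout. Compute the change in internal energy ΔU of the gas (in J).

P₁ = nRT₁/V₁ = 0.602×8.314×357/20.3 = 88.0 kPa.
Adiabatic: T₂/T₁ = (P₂/P₁)^((γ−1)/γ) ⇒ T₂ = 357×(4.48)^0.225 = 500 K; V₂ = 6.35 L.
For an ideal gas ΔU = nCvΔT with Cv = R/(γ−1) = 28.7 J/(mol·K).
ΔU = 0.602×28.7×(500−357) = 2470 J.

2470 J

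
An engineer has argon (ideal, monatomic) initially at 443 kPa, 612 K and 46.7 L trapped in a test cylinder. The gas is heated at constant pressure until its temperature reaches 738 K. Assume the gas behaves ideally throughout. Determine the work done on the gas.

-4260 J

n = P₁V₁/(RT₁) = 443×46.7/(8.314×612) = 4.07 mol.
Isobaric: P stays 443 kPa; V/T = const ⇒ T₂ = 738 K, V₂ = 56.3 L.
W = PΔV = 443×(56.3−46.7) kPa·L = 4260 J.
Work done on the gas = −W_by = -4260 J.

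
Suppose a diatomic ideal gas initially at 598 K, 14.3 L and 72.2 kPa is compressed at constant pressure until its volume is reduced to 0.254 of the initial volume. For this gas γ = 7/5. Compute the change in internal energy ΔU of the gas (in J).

-1930 J

n = P₁V₁/(RT₁) = 72.2×14.3/(8.314×598) = 0.208 mol.
Isobaric: P stays 72.2 kPa; V/T = const ⇒ T₂ = 152 K, V₂ = 3.63 L.
For an ideal gas ΔU = nCvΔT with Cv = (5/2)R = 20.8 J/(mol·K).
ΔU = 0.208×20.8×(152−598) = -1930 J.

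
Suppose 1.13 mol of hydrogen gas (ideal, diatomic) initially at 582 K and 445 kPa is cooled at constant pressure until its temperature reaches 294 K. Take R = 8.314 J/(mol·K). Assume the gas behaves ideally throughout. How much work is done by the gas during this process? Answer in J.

V₁ = nRT₁/P₁ = 1.13×8.314×582/445 = 12.3 L.
Isobaric: P stays 445 kPa; V/T = const ⇒ T₂ = 294 K, V₂ = 6.21 L.
W = PΔV = 445×(6.21−12.3) kPa·L = -2710 J.

-2710 J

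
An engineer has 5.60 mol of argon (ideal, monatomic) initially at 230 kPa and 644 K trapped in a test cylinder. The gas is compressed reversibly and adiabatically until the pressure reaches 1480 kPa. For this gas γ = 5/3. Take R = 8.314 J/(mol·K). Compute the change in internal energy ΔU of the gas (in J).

V₁ = nRT₁/P₁ = 5.60×8.314×644/230 = 130 L.
Adiabatic: T₂/T₁ = (P₂/P₁)^((γ−1)/γ) ⇒ T₂ = 644×(6.43)^0.400 = 1360 K; V₂ = 42.7 L.
For an ideal gas ΔU = nCvΔT with Cv = (3/2)R = 12.5 J/(mol·K).
ΔU = 5.60×12.5×(1360−644) = 49700 J.

49700 J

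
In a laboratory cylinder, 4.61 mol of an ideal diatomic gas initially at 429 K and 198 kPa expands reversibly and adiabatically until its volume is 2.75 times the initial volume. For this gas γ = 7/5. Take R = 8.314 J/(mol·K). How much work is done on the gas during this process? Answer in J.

V₁ = nRT₁/P₁ = 4.61×8.314×429/198 = 83.0 L.
Adiabatic: TV^(γ−1) = const ⇒ T₂ = 429×(0.364)^0.400 = 286 K; PV^γ = const ⇒ P₂ = 48.0 kPa.
ΔU = nCvΔT = 4.61×20.8×(286−429) = -13700 J.
Q = 0 for an adiabatic process, so W = −ΔU = 13700 J.
Work done on the gas = −W_by = -13700 J.

-13700 J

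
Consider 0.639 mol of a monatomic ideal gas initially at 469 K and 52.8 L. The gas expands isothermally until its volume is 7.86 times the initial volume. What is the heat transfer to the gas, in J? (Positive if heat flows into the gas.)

5140 J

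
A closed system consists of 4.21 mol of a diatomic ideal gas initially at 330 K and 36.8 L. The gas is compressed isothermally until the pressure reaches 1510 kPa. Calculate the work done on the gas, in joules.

P₁ = nRT₁/V₁ = 4.21×8.314×330/36.8 = 314 kPa.
Isothermal: T stays 330 K; PV = const ⇒ V₂ = 7.65 L, P₂ = 1510 kPa.
W = nRT ln(V₂/V₁) = 4.21×8.314×330×ln(0.208) = -18100 J.
Work done on the gas = −W_by = 18100 J.

18100 J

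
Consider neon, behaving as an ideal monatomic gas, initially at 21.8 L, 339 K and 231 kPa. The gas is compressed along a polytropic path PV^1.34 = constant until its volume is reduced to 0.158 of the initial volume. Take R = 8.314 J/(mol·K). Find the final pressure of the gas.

2740 kPa

Polytropic n=1.34: T₂ = T₁(V₁/V₂)^(n−1) = 339×(6.33)^0.34 = 635 K; P₂ = P₁(V₁/V₂)^n = 2740 kPa.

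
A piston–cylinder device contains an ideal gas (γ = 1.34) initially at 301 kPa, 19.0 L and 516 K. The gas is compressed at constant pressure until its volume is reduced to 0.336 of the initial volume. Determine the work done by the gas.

-3800 J

n = P₁V₁/(RT₁) = 301×19.0/(8.314×516) = 1.33 mol.
Isobaric: P stays 301 kPa; V/T = const ⇒ T₂ = 173 K, V₂ = 6.38 L.
W = PΔV = 301×(6.38−19.0) kPa·L = -3800 J.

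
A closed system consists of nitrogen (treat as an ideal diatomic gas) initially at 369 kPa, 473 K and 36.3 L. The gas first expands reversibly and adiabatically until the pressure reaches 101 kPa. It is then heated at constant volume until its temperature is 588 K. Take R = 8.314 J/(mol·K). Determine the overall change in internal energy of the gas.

n = P₁V₁/(RT₁) = 369×36.3/(8.314×473) = 3.41 mol.
Step 1 — Adiabatic: T₂/T₁ = (P₂/P₁)^((γ−1)/γ) ⇒ T₂ = 473×(0.274)^0.286 = 327 K; V₂ = 91.6 L.
ΔU = nCvΔT = 3.41×20.8×(327−473) = -10400 J.
Q = 0 for an adiabatic process, so W = −ΔU = 10400 J.
State after step 1: P = 101 kPa, V = 91.6 L, T = 327 K.
Step 2 — Isochoric: V stays 91.6 L; P/T = const ⇒ T₂ = 588 K, P₂ = 182 kPa.
W = 0 (no volume change).
ΔU = nCvΔT = 3.41×20.8×(588−327) = 18500 J.
Q = ΔU = 18500 J.
Net over both steps: W = 10400 J, Q = 18500 J, ΔU = 8140 J.

8140 J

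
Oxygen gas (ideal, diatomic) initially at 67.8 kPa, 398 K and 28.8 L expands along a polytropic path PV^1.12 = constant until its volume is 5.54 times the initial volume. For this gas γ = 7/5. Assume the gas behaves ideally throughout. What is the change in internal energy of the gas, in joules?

n = P₁V₁/(RT₁) = 67.8×28.8/(8.314×398) = 0.590 mol.
Polytropic n=1.12: T₂ = T₁(V₁/V₂)^(n−1) = 398×(0.181)^0.12 = 324 K; P₂ = P₁(V₁/V₂)^n = 9.97 kPa.
For an ideal gas ΔU = nCvΔT with Cv = (5/2)R = 20.8 J/(mol·K).
ΔU = 0.590×20.8×(324−398) = -907 J.

-907 J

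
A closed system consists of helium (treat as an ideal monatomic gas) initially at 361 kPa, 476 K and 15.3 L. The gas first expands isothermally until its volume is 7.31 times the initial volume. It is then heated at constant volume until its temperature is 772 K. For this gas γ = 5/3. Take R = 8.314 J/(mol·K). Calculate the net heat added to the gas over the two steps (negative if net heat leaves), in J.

16100 J

n = P₁V₁/(RT₁) = 361×15.3/(8.314×476) = 1.40 mol.
Step 1 — Isothermal: T stays 476 K; PV = const ⇒ V₂ = 112 L, P₂ = 49.4 kPa.
ΔU = 0 (ideal gas, T constant).
W = nRT ln(V₂/V₁) = 1.40×8.314×476×ln(7.31) = 11000 J.
Q = ΔU + W = 11000 J.
State after step 1: P = 49.4 kPa, V = 112 L, T = 476 K.
Step 2 — Isochoric: V stays 112 L; P/T = const ⇒ T₂ = 772 K, P₂ = 80.1 kPa.
W = 0 (no volume change).
ΔU = nCvΔT = 1.40×12.5×(772−476) = 5150 J.
Q = ΔU = 5150 J.
Net over both steps: W = 11000 J, Q = 16100 J, ΔU = 5150 J.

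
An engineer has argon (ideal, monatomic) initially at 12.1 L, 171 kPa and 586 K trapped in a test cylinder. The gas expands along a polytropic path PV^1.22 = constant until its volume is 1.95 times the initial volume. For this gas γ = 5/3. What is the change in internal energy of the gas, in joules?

-424 J

n = P₁V₁/(RT₁) = 171×12.1/(8.314×586) = 0.425 mol.
Polytropic n=1.22: T₂ = T₁(V₁/V₂)^(n−1) = 586×(0.513)^0.22 = 506 K; P₂ = P₁(V₁/V₂)^n = 75.7 kPa.
For an ideal gas ΔU = nCvΔT with Cv = (3/2)R = 12.5 J/(mol·K).
ΔU = 0.425×12.5×(506−586) = -424 J.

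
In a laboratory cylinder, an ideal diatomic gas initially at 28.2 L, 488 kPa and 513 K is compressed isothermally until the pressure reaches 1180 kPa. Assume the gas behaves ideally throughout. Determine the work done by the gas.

-12200 J

n = P₁V₁/(RT₁) = 488×28.2/(8.314×513) = 3.23 mol.
Isothermal: T stays 513 K; PV = const ⇒ V₂ = 11.7 L, P₂ = 1180 kPa.
W = nRT ln(V₂/V₁) = 3.23×8.314×513×ln(0.414) = -12200 J.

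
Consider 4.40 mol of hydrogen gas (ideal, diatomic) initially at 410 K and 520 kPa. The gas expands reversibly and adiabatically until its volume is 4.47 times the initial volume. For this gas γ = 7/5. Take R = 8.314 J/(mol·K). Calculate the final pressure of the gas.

63.9 kPa

V₁ = nRT₁/P₁ = 4.40×8.314×410/520 = 28.8 L.
Adiabatic: TV^(γ−1) = const ⇒ T₂ = 410×(0.224)^0.400 = 225 K; PV^γ = const ⇒ P₂ = 63.9 kPa.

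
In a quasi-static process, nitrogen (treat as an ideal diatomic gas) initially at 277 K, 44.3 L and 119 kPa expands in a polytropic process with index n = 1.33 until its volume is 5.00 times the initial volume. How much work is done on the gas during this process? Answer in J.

-6580 J

n = P₁V₁/(RT₁) = 119×44.3/(8.314×277) = 2.29 mol.
Polytropic n=1.33: T₂ = T₁(V₁/V₂)^(n−1) = 277×(0.200)^0.33 = 163 K; P₂ = P₁(V₁/V₂)^n = 14.0 kPa.
W = (P₁V₁−P₂V₂)/(n−1) = (119×44.3−14.0×222)/0.33 = 6580 J.
Work done on the gas = −W_by = -6580 J.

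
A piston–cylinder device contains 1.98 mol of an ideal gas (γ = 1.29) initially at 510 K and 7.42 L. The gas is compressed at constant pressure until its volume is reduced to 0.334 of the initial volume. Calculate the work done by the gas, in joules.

-5590 J

P₁ = nRT₁/V₁ = 1.98×8.314×510/7.42 = 1130 kPa.
Isobaric: P stays 1130 kPa; V/T = const ⇒ T₂ = 170 K, V₂ = 2.48 L.
W = PΔV = 1130×(2.48−7.42) kPa·L = -5590 J.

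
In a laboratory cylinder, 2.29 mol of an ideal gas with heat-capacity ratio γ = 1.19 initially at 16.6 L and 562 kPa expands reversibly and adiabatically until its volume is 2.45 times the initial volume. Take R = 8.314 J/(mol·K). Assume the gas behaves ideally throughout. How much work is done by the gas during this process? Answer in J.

T₁ = P₁V₁/(nR) = 562×16.6/(2.29×8.314) = 490 K.
Adiabatic: TV^(γ−1) = const ⇒ T₂ = 490×(0.408)^0.190 = 413 K; PV^γ = const ⇒ P₂ = 193 kPa.
ΔU = nCvΔT = 2.29×43.8×(413−490) = -7690 J.
Q = 0 for an adiabatic process, so W = −ΔU = 7690 J.

7690 J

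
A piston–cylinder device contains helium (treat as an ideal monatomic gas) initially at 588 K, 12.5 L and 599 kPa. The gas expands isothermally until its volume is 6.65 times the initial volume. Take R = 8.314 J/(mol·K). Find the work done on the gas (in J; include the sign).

-14200 J

n = P₁V₁/(RT₁) = 599×12.5/(8.314×588) = 1.53 mol.
Isothermal: T stays 588 K; PV = const ⇒ V₂ = 83.1 L, P₂ = 90.1 kPa.
W = nRT ln(V₂/V₁) = 1.53×8.314×588×ln(6.65) = 14200 J.
Work done on the gas = −W_by = -14200 J.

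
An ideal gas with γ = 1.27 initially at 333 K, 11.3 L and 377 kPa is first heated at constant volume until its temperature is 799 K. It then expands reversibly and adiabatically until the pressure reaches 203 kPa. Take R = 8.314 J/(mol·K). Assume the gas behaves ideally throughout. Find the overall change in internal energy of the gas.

n = P₁V₁/(RT₁) = 377×11.3/(8.314×333) = 1.54 mol.
Step 1 — Isochoric: V stays 11.3 L; P/T = const ⇒ T₂ = 799 K, P₂ = 905 kPa.
W = 0 (no volume change).
ΔU = nCvΔT = 1.54×30.8×(799−333) = 22100 J.
Q = ΔU = 22100 J.
State after step 1: P = 905 kPa, V = 11.3 L, T = 799 K.
Step 2 — Adiabatic: T₂/T₁ = (P₂/P₁)^((γ−1)/γ) ⇒ T₂ = 799×(0.224)^0.213 = 582 K; V₂ = 36.6 L.
ΔU = nCvΔT = 1.54×30.8×(582−799) = -10300 J.
Q = 0 for an adiabatic process, so W = −ΔU = 10300 J.
Net over both steps: W = 10300 J, Q = 22100 J, ΔU = 11800 J.

11800 J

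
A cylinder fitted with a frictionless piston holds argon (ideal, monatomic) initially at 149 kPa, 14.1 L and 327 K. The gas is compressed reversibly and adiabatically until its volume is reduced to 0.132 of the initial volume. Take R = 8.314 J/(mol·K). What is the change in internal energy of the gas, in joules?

9000 J

n = P₁V₁/(RT₁) = 149×14.1/(8.314×327) = 0.773 mol.
Adiabatic: TV^(γ−1) = const ⇒ T₂ = 327×(7.58)^0.667 = 1260 K; PV^γ = const ⇒ P₂ = 4350 kPa.
For an ideal gas ΔU = nCvΔT with Cv = (3/2)R = 12.5 J/(mol·K).
ΔU = 0.773×12.5×(1260−327) = 9000 J.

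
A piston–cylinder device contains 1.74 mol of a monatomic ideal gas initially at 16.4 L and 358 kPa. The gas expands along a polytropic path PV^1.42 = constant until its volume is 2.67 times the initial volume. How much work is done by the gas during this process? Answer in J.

T₁ = P₁V₁/(nR) = 358×16.4/(1.74×8.314) = 406 K.
Polytropic n=1.42: T₂ = T₁(V₁/V₂)^(n−1) = 406×(0.375)^0.42 = 269 K; P₂ = P₁(V₁/V₂)^n = 88.8 kPa.
W = (P₁V₁−P₂V₂)/(n−1) = (358×16.4−88.8×43.8)/0.42 = 4720 J.

4720 J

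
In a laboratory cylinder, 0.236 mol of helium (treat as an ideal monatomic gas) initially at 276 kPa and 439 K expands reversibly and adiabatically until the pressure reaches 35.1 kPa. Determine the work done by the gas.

V₁ = nRT₁/P₁ = 0.236×8.314×439/276 = 3.12 L.
Adiabatic: T₂/T₁ = (P₂/P₁)^((γ−1)/γ) ⇒ T₂ = 439×(0.127)^0.400 = 192 K; V₂ = 10.8 L.
ΔU = nCvΔT = 0.236×12.5×(192−439) = -726 J.
Q = 0 for an adiabatic process, so W = −ΔU = 726 J.

726 J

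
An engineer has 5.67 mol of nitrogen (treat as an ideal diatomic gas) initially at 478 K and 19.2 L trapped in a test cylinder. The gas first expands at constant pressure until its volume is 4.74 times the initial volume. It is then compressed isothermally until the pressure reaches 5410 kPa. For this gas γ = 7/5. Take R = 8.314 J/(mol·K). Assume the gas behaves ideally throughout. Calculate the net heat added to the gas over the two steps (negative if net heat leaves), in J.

P₁ = nRT₁/V₁ = 5.67×8.314×478/19.2 = 1170 kPa.
Step 1 — Isobaric: P stays 1170 kPa; V/T = const ⇒ T₂ = 2270 K, V₂ = 91.0 L.
W = PΔV = 1170×(91.0−19.2) kPa·L = 84300 J.
ΔU = nCvΔT = 5.67×20.8×(2270−478) = 211000 J.
Q = ΔU + W = nCpΔT = 295000 J.
State after step 1: P = 1170 kPa, V = 91.0 L, T = 2270 K.
Step 2 — Isothermal: T stays 2270 K; PV = const ⇒ V₂ = 19.7 L, P₂ = 5410 kPa.
ΔU = 0 (ideal gas, T constant).
W = nRT ln(V₂/V₁) = 5.67×8.314×2270×ln(0.217) = -163000 J.
Q = ΔU + W = -163000 J.
Net over both steps: W = -78900 J, Q = 132000 J, ΔU = 211000 J.

132000 J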